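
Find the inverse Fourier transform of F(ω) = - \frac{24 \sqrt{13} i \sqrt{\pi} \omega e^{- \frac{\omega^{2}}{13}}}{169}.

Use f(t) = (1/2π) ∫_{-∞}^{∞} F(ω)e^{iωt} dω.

f(t) = 6 t e^{- \frac{13 t^{2}}{4}}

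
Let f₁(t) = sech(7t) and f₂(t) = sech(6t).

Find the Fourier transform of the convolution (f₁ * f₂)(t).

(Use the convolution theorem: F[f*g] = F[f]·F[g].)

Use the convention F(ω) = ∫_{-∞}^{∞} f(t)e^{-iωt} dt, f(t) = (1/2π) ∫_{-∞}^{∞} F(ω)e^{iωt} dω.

F[f₁*f₂](ω) = \frac{\pi^{2}}{42 \cosh{\left(\frac{\pi \omega}{14} \right)} \cosh{\left(\frac{\pi \omega}{12} \right)}}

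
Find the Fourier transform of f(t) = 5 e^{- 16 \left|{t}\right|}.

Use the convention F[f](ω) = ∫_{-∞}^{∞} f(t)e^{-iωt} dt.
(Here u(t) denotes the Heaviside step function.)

F(ω) = \frac{160}{\omega^{2} + 256}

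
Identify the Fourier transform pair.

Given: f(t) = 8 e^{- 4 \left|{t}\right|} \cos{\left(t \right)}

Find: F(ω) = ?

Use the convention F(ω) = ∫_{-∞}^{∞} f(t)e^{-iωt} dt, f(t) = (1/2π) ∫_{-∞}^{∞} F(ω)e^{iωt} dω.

F(ω) = \frac{64 \left(\omega^{2} + 17\right)}{\omega^{4} + 30 \omega^{2} + 289}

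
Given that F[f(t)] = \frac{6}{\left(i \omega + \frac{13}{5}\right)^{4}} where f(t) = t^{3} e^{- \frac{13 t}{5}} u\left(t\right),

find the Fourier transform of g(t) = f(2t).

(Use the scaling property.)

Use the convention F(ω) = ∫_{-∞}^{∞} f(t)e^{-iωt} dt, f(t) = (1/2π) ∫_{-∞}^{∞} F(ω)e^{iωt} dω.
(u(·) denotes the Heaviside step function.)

F[g](ω) = \frac{30000}{\left(5 i \omega + 26\right)^{4}}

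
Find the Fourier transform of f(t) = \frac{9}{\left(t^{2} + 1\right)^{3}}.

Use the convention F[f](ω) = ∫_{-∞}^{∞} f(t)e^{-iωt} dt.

F(ω) = \frac{9 \pi \left(\omega^{2} + 3 \left|{\omega}\right| + 3\right) e^{- \left|{\omega}\right|}}{8}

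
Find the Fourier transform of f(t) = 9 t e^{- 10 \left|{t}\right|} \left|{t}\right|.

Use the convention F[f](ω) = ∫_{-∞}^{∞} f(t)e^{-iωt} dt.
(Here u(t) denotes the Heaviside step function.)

F(ω) = \frac{36 i \omega \left(\omega^{2} - 300\right)}{\left(\omega^{2} + 100\right)^{3}}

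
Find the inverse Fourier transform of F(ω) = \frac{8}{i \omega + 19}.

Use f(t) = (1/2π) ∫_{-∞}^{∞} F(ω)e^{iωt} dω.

f(t) = 8 e^{- 19 t} u\left(t\right)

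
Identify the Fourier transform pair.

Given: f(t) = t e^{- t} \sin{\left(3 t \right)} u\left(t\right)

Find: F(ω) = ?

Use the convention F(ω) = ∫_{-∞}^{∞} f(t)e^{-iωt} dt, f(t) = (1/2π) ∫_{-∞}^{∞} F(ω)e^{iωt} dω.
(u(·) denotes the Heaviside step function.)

F(ω) = \frac{6 \left(i \omega + 1\right)}{\left(\left(i \omega + 1\right)^{2} + 9\right)^{2}}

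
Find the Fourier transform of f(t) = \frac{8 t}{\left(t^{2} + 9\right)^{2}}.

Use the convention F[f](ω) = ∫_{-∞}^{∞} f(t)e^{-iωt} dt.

F(ω) = - \frac{4 i \pi \omega e^{- 3 \left|{\omega}\right|}}{3}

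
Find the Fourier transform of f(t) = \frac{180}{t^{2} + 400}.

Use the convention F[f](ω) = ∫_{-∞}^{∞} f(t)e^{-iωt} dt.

F(ω) = 9 \pi e^{- 20 \left|{\omega}\right|}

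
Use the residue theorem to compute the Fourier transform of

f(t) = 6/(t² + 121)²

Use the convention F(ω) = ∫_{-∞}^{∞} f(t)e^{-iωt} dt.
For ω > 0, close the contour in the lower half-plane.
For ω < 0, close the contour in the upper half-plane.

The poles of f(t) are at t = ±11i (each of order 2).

Let g(z) = f(z)e^{-iωz}; for large |z| the factor e^{-iωz} decays in the lower half-plane when ω > 0 and in the upper half-plane when ω < 0.

Case ω > 0 (lower half-plane, clockwise contour ⇒ F(ω) = -2πi·ΣRes):
  Res_{z = - 11 i} g(z) = \frac{3 i \left(11 \omega + 1\right) e^{- 11 \omega}}{2662} (pole of order 2)
  F(ω) = -2πi·ΣRes = \frac{3 \pi \left(11 \omega + 1\right) e^{- 11 \omega}}{1331}

Case ω < 0 (upper half-plane, counterclockwise contour ⇒ F(ω) = +2πi·ΣRes):
  Res_{z = 11 i} g(z) = \frac{3 i \left(11 \omega - 1\right) e^{11 \omega}}{2662} (pole of order 2)
  F(ω) = 2πi·ΣRes = \frac{3 \pi \left(1 - 11 \omega\right) e^{11 \omega}}{1331}

Both cases combine into a single formula in |ω|:

F(ω) = \frac{3 \pi \left(11 \left|{\omega}\right| + 1\right) e^{- 11 \left|{\omega}\right|}}{1331}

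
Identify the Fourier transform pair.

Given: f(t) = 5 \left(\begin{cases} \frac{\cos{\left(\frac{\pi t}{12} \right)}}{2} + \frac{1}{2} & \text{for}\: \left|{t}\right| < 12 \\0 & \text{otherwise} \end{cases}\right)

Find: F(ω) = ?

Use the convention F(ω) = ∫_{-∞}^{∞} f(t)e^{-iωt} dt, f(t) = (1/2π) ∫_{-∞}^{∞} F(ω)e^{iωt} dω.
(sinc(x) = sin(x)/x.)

F(ω) = - \frac{60 \pi^{2} \operatorname{sinc}{\left(12 \omega \right)}}{144 \omega^{2} - \pi^{2}}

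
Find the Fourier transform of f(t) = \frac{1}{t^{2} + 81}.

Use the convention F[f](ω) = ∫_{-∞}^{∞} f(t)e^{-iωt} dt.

F(ω) = \frac{\pi e^{- 9 \left|{\omega}\right|}}{9}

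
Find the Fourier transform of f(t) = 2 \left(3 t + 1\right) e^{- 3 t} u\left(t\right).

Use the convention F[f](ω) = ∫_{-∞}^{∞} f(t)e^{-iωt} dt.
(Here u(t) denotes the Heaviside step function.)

F(ω) = \frac{2 \left(- i \omega - 6\right)}{\omega^{2} - 6 i \omega - 9}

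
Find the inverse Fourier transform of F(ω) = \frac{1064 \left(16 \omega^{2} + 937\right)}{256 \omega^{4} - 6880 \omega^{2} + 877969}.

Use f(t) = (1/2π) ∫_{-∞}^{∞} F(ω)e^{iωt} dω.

f(t) = 7 e^{- \frac{19 \left|{t}\right|}{4}} \cos{\left(6 \left|{t}\right| \right)}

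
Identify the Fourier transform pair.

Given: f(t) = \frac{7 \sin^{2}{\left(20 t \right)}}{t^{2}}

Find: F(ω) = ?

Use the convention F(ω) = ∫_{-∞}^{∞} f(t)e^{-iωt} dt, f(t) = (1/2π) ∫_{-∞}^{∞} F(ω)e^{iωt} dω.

F(ω) = \begin{cases} \frac{7 \pi \left(40 - \left|{\omega}\right|\right)}{2} & \text{for}\: \omega > -40 \wedge \omega < 40 \\0 & \text{otherwise} \end{cases}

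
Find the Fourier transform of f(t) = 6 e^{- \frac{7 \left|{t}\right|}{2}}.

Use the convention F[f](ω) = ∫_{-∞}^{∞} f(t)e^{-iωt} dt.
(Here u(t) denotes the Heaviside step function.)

F(ω) = \frac{168}{4 \omega^{2} + 49}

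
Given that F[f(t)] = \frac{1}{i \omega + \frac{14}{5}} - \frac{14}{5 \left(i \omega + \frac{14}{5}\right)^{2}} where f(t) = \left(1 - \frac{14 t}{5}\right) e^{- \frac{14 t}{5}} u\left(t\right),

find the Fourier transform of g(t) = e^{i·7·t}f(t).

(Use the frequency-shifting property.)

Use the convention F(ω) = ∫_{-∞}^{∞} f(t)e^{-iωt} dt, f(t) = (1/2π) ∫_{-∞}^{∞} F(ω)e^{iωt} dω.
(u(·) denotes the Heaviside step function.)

F[g](ω) = \frac{25 i \left(7 - \omega\right)}{25 \omega^{2} - 70 \omega \left(5 + 2 i\right) + 1029 + 980 i}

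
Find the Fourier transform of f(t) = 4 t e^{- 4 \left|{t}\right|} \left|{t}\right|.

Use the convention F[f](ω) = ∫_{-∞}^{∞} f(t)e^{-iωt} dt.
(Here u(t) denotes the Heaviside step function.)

F(ω) = \frac{16 i \omega \left(\omega^{2} - 48\right)}{\left(\omega^{2} + 16\right)^{3}}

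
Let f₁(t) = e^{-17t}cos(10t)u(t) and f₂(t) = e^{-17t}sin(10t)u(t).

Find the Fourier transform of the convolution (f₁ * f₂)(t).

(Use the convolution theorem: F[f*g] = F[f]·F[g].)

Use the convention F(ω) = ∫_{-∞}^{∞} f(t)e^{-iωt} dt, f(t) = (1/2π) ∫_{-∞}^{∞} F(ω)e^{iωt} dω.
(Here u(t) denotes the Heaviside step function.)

F[f₁*f₂](ω) = \frac{10 \left(i \omega + 17\right)}{\left(\left(i \omega + 17\right)^{2} + 100\right)^{2}}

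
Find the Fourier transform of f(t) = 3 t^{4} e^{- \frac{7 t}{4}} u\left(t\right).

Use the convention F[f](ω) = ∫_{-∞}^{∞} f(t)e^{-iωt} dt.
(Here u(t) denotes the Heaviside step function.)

F(ω) = \frac{73728}{\left(4 i \omega + 7\right)^{5}}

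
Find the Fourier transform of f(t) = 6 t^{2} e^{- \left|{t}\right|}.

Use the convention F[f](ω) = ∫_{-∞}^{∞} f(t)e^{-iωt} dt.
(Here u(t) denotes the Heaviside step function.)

F(ω) = \frac{24 \left(1 - 3 \omega^{2}\right)}{\left(\omega^{2} + 1\right)^{3}}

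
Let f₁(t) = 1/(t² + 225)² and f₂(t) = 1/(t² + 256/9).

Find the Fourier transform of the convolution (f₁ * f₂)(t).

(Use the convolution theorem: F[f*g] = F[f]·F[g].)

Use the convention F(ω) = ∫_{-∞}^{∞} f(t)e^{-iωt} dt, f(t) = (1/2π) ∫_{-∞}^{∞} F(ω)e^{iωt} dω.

F[f₁*f₂](ω) = \frac{\pi^{2} \left(15 \left|{\omega}\right| + 1\right) e^{- \frac{61 \left|{\omega}\right|}{3}}}{36000}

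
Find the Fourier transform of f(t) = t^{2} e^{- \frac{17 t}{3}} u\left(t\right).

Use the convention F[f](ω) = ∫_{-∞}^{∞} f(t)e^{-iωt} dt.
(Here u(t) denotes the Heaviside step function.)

F(ω) = \frac{54}{\left(3 i \omega + 17\right)^{3}}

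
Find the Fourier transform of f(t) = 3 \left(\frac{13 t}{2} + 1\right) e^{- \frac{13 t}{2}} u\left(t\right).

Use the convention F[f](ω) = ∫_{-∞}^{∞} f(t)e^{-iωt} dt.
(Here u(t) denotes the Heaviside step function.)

F(ω) = \frac{12 \left(- i \omega - 13\right)}{4 \omega^{2} - 52 i \omega - 169}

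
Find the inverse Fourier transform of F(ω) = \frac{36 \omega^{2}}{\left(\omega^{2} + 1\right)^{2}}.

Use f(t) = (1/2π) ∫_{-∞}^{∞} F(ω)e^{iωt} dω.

f(t) = 9 \left(1 - \left|{t}\right|\right) e^{- \left|{t}\right|}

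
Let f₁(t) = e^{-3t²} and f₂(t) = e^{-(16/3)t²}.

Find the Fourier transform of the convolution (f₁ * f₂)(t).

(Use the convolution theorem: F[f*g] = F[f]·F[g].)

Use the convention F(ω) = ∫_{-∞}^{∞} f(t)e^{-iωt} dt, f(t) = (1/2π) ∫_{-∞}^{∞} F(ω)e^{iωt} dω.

F[f₁*f₂](ω) = \frac{\pi e^{- \frac{25 \omega^{2}}{192}}}{4}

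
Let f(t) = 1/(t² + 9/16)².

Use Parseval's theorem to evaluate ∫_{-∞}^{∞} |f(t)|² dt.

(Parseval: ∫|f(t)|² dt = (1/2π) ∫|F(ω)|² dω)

∫|f(t)|² dt = \frac{5120 \pi}{2187}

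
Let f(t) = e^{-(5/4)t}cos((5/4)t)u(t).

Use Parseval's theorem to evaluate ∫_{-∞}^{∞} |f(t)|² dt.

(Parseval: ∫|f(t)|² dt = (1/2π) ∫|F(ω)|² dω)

∫|f(t)|² dt = \frac{3}{10}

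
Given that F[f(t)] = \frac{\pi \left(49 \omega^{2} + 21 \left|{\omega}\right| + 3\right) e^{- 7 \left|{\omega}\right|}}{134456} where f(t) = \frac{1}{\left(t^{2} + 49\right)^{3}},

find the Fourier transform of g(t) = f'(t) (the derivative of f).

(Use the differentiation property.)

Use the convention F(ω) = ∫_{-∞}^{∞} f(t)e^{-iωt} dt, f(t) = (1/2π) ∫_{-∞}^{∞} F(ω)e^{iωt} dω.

F[g](ω) = \frac{i \pi \omega \left(49 \omega^{2} + 21 \left|{\omega}\right| + 3\right) e^{- 7 \left|{\omega}\right|}}{134456}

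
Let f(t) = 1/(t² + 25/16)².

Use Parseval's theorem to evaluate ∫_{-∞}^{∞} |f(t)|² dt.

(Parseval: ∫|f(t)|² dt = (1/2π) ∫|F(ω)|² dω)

∫|f(t)|² dt = \frac{1024 \pi}{15625}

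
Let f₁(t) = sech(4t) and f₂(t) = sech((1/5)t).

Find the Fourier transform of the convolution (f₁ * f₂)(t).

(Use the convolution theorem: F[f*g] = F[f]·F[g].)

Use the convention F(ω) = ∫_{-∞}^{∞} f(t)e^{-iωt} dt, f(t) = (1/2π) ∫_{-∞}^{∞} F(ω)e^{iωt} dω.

F[f₁*f₂](ω) = \frac{5 \pi^{2}}{4 \cosh{\left(\frac{\pi \omega}{8} \right)} \cosh{\left(\frac{5 \pi \omega}{2} \right)}}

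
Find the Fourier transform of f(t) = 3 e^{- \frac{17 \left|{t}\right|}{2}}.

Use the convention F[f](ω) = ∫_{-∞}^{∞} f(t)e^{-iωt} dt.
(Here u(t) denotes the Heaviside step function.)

F(ω) = \frac{204}{4 \omega^{2} + 289}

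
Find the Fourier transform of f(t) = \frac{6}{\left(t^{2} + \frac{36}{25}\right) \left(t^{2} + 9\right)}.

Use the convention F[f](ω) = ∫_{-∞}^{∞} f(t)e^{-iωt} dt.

F(ω) = - \frac{50 \pi e^{- 3 \left|{\omega}\right|}}{189} + \frac{125 \pi e^{- \frac{6 \left|{\omega}\right|}{5}}}{189}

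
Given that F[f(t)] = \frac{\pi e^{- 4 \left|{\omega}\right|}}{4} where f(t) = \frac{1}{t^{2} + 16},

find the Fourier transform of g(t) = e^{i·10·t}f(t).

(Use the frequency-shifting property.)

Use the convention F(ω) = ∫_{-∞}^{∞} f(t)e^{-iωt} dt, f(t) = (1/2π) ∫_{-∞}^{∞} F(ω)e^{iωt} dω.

F[g](ω) = \frac{\pi e^{- 4 \left|{\omega - 10}\right|}}{4}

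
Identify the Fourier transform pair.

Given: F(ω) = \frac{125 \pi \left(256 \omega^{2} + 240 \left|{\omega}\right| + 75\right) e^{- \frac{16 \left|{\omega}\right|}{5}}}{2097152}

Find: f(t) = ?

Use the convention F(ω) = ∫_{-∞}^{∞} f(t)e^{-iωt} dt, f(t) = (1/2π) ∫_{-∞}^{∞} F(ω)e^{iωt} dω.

f(t) = \frac{4}{\left(t^{2} + \frac{256}{25}\right)^{3}}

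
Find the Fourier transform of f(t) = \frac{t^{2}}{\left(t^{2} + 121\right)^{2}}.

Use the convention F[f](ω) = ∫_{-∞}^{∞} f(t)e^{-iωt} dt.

F(ω) = \frac{\pi \left(1 - 11 \left|{\omega}\right|\right) e^{- 11 \left|{\omega}\right|}}{22}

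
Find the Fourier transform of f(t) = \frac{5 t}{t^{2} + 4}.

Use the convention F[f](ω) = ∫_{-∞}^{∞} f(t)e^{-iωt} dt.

F(ω) = - 5 i \pi e^{- 2 \left|{\omega}\right|} \operatorname{sign}{\left(\omega \right)}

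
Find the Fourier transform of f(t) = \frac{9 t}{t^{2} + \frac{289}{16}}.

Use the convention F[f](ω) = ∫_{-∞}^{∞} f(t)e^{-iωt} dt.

F(ω) = - 9 i \pi e^{- \frac{17 \left|{\omega}\right|}{4}} \operatorname{sign}{\left(\omega \right)}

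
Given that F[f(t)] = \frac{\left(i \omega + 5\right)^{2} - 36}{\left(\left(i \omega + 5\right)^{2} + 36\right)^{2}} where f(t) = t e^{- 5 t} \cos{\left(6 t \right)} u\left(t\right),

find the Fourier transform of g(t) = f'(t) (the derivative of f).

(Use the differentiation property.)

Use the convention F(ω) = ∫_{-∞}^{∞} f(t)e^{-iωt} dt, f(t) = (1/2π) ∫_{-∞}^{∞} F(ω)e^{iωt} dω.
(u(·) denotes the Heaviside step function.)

F[g](ω) = \frac{i \omega \left(\left(i \omega + 5\right)^{2} - 36\right)}{\left(\left(i \omega + 5\right)^{2} + 36\right)^{2}}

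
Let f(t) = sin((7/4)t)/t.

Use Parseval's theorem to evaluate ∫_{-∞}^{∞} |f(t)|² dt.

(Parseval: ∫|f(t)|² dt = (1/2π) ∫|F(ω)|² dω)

∫|f(t)|² dt = \frac{7 \pi}{4}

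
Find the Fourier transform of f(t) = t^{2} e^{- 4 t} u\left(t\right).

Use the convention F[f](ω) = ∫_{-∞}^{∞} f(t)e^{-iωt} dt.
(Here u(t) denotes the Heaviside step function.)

F(ω) = \frac{2}{\left(i \omega + 4\right)^{3}}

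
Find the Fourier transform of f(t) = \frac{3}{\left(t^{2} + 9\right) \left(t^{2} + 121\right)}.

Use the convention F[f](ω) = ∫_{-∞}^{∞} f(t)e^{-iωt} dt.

F(ω) = \frac{\pi \left(11 e^{8 \left|{\omega}\right|} - 3\right) e^{- 11 \left|{\omega}\right|}}{1232}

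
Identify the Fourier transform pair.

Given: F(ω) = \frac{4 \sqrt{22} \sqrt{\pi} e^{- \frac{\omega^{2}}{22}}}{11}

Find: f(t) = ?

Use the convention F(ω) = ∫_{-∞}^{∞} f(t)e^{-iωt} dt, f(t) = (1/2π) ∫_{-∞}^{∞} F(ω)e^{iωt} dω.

f(t) = 4 e^{- \frac{11 t^{2}}{2}}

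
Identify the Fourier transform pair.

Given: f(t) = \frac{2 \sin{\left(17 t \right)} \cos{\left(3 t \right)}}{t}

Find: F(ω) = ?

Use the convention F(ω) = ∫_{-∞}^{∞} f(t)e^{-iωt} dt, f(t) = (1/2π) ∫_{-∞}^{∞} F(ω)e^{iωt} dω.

F(ω) = \begin{cases} 2 \pi & \text{for}\: \omega > -14 \wedge \omega < 14 \\\pi & \text{for}\: \omega > -20 \wedge \omega < 20 \\0 & \text{otherwise} \end{cases}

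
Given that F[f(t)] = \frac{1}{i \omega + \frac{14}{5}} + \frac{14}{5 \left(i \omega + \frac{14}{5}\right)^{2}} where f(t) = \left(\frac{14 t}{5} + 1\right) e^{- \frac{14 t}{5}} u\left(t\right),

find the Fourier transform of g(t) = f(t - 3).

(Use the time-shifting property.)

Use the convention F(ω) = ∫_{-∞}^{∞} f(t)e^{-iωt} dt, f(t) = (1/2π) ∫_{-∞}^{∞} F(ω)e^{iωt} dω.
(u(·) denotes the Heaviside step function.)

F[g](ω) = \frac{5 \left(- 5 i \omega - 28\right) e^{- 3 i \omega}}{25 \omega^{2} - 140 i \omega - 196}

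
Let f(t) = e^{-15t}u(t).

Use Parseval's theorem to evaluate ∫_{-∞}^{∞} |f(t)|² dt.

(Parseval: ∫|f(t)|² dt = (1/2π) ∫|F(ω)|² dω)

∫|f(t)|² dt = \frac{1}{30}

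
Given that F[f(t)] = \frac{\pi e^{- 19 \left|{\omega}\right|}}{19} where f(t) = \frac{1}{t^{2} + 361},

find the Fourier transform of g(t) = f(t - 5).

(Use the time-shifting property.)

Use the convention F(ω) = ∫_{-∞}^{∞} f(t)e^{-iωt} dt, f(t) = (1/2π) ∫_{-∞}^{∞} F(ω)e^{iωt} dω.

F[g](ω) = \frac{\pi e^{- 5 i \omega - 19 \left|{\omega}\right|}}{19}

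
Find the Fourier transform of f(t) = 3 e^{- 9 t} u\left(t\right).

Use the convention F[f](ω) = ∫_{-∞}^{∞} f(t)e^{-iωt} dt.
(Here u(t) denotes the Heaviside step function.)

F(ω) = \frac{3}{i \omega + 9}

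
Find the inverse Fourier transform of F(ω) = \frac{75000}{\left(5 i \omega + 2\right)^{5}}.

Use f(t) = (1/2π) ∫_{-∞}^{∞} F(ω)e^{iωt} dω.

f(t) = t^{4} e^{- \frac{2 t}{5}} u\left(t\right)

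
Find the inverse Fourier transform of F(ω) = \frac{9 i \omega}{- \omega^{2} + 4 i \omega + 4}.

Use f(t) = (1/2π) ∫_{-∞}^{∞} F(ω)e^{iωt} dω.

f(t) = 9 \left(1 - 2 t\right) e^{- 2 t} u\left(t\right)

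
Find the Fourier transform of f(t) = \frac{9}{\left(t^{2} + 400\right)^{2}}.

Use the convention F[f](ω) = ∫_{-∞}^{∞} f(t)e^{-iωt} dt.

F(ω) = \frac{9 \pi \left(20 \left|{\omega}\right| + 1\right) e^{- 20 \left|{\omega}\right|}}{16000}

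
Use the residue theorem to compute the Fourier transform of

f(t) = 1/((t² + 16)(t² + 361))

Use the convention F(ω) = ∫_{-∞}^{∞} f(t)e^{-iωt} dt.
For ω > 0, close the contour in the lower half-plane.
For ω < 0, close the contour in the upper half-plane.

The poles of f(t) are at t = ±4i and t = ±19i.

Let g(z) = f(z)e^{-iωz}; for large |z| the factor e^{-iωz} decays in the lower half-plane when ω > 0 and in the upper half-plane when ω < 0.

Case ω > 0 (lower half-plane, clockwise contour ⇒ F(ω) = -2πi·ΣRes):
  Res_{z = - 4 i} g(z) = \frac{i e^{- 4 \omega}}{2760}
  Res_{z = - 19 i} g(z) = - \frac{i e^{- 19 \omega}}{13110}
  F(ω) = -2πi·ΣRes = \frac{\pi \left(19 e^{15 \omega} - 4\right) e^{- 19 \omega}}{26220}

Case ω < 0 (upper half-plane, counterclockwise contour ⇒ F(ω) = +2πi·ΣRes):
  Res_{z = 4 i} g(z) = - \frac{i e^{4 \omega}}{2760}
  Res_{z = 19 i} g(z) = \frac{i e^{19 \omega}}{13110}
  F(ω) = 2πi·ΣRes = \frac{\pi \left(19 - 4 e^{15 \omega}\right) e^{4 \omega}}{26220}

Both cases combine into a single formula in |ω|:

F(ω) = \frac{\pi \left(19 e^{15 \left|{\omega}\right|} - 4\right) e^{- 19 \left|{\omega}\right|}}{26220}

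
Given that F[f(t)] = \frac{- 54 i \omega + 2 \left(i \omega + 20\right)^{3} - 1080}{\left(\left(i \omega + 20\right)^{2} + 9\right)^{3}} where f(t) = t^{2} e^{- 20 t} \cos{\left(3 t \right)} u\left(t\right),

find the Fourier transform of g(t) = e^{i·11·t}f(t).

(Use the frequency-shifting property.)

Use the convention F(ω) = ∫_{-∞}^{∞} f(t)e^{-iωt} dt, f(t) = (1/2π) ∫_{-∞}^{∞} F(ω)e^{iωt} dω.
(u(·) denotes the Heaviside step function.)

F[g](ω) = \frac{2 \left(27 i \left(11 - \omega\right) + \left(i \left(\omega - 11\right) + 20\right)^{3} - 540\right)}{\left(\left(i \left(\omega - 11\right) + 20\right)^{2} + 9\right)^{3}}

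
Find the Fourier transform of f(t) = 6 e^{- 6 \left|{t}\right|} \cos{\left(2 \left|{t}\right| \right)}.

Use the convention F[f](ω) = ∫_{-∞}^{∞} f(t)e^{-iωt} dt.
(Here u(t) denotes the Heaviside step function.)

F(ω) = \frac{72 \left(\omega^{2} + 40\right)}{\omega^{4} + 64 \omega^{2} + 1600}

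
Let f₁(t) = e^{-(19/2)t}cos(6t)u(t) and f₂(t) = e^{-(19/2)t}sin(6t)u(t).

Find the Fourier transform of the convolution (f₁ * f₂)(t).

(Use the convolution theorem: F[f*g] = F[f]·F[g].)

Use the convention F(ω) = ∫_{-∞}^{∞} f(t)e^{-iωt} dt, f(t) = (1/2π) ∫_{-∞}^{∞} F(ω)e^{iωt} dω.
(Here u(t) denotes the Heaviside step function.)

F[f₁*f₂](ω) = \frac{48 \left(2 i \omega + 19\right)}{\left(\left(2 i \omega + 19\right)^{2} + 144\right)^{2}}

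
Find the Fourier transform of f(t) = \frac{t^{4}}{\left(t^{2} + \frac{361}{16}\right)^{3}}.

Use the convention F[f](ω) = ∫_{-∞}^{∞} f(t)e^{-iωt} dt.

F(ω) = \frac{\pi \left(361 \omega^{2} - 380 \left|{\omega}\right| + 48\right) e^{- \frac{19 \left|{\omega}\right|}{4}}}{608}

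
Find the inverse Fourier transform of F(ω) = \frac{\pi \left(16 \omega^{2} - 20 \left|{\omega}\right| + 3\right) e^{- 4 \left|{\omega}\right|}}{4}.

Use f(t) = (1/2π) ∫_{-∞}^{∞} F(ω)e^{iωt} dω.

f(t) = \frac{8 t^{4}}{\left(t^{2} + 16\right)^{3}}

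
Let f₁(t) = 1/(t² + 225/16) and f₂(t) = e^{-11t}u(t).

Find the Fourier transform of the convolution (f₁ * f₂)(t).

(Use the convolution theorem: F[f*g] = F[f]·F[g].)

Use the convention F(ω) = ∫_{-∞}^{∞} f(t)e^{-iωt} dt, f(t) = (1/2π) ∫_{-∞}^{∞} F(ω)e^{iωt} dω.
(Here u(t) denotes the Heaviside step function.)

F[f₁*f₂](ω) = \frac{4 \pi e^{- \frac{15 \left|{\omega}\right|}{4}}}{15 \left(i \omega + 11\right)}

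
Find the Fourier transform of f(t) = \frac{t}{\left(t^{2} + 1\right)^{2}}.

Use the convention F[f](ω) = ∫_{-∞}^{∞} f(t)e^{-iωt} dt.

F(ω) = - \frac{i \pi \omega e^{- \left|{\omega}\right|}}{2}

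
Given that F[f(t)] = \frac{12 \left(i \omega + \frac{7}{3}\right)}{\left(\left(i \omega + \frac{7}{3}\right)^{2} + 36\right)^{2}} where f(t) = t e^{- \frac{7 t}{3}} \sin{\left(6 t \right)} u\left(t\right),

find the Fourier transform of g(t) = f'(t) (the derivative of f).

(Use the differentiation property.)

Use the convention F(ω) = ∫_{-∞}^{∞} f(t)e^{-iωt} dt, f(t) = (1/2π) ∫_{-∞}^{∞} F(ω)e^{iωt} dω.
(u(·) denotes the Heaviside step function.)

F[g](ω) = \frac{324 i \omega \left(3 i \omega + 7\right)}{\left(\left(3 i \omega + 7\right)^{2} + 324\right)^{2}}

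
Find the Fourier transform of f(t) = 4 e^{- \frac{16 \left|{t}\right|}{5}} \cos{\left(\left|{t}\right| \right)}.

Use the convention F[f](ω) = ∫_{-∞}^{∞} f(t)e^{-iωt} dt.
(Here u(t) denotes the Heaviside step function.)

F(ω) = \frac{640 \left(25 \omega^{2} + 281\right)}{625 \omega^{4} + 11550 \omega^{2} + 78961}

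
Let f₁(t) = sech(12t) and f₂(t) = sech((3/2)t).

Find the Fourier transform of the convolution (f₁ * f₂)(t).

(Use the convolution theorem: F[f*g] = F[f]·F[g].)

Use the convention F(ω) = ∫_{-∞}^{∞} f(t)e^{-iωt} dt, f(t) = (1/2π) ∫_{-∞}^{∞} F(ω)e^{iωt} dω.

F[f₁*f₂](ω) = \frac{\pi^{2}}{18 \cosh{\left(\frac{\pi \omega}{24} \right)} \cosh{\left(\frac{\pi \omega}{3} \right)}}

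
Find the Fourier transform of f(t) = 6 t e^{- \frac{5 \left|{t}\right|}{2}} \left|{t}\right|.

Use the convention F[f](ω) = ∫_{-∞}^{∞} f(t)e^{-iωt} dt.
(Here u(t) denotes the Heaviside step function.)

F(ω) = \frac{384 i \omega \left(4 \omega^{2} - 75\right)}{\left(4 \omega^{2} + 25\right)^{3}}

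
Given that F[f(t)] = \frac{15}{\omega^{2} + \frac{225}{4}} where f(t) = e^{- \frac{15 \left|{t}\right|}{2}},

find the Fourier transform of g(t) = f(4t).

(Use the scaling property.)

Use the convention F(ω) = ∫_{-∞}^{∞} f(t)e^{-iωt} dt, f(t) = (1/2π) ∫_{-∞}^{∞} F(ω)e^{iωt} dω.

F[g](ω) = \frac{60}{\omega^{2} + 900}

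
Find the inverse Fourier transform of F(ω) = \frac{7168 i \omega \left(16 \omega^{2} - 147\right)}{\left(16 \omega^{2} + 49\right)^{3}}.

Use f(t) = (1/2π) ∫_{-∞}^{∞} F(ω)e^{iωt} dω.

f(t) = 7 t e^{- \frac{7 \left|{t}\right|}{4}} \left|{t}\right|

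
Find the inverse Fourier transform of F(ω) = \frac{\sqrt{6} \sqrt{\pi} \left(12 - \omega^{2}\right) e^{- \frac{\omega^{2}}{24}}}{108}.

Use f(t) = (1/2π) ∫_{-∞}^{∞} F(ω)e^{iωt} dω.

f(t) = 8 t^{2} e^{- 6 t^{2}}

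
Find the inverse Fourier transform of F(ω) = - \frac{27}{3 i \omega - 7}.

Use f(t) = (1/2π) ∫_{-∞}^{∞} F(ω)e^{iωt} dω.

f(t) = 9 e^{\frac{7 t}{3}} u\left(- t\right)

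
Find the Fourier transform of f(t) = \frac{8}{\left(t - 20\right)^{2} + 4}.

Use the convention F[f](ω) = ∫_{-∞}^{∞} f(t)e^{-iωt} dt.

F(ω) = 4 \pi e^{- 20 i \omega - 2 \left|{\omega}\right|}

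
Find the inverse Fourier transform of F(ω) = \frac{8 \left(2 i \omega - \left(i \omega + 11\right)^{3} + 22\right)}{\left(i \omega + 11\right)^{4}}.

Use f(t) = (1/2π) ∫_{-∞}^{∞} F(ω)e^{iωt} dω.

f(t) = 8 \left(t^{2} - 1\right) e^{- 11 t} u\left(t\right)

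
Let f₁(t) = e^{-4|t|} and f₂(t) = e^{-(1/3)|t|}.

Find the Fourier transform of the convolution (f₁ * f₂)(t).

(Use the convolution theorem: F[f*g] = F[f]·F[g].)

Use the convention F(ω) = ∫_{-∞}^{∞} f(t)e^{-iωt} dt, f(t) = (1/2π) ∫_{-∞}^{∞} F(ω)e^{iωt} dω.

F[f₁*f₂](ω) = \frac{48}{\left(\omega^{2} + 16\right) \left(9 \omega^{2} + 1\right)}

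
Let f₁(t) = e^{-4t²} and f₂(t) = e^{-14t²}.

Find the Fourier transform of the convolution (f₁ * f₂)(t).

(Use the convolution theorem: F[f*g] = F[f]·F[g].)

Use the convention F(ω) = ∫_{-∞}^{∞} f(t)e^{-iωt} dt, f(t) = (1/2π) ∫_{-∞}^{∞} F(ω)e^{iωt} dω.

F[f₁*f₂](ω) = \frac{\sqrt{14} \pi e^{- \frac{9 \omega^{2}}{112}}}{28}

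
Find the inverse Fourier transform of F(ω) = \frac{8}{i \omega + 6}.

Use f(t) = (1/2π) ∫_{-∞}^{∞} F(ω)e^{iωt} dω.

f(t) = 8 e^{- 6 t} u\left(t\right)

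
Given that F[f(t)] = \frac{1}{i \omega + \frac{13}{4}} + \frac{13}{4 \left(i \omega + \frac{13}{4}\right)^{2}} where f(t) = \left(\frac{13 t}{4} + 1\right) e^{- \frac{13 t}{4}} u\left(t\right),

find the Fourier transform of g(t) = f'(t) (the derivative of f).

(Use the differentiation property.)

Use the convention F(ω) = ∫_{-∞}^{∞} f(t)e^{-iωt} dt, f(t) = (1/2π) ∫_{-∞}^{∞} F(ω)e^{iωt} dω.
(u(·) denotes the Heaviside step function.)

F[g](ω) = \frac{8 \omega \left(2 \omega - 13 i\right)}{16 \omega^{2} - 104 i \omega - 169}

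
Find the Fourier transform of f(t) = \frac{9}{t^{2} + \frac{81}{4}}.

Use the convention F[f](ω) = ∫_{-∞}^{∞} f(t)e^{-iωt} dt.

F(ω) = 2 \pi e^{- \frac{9 \left|{\omega}\right|}{2}}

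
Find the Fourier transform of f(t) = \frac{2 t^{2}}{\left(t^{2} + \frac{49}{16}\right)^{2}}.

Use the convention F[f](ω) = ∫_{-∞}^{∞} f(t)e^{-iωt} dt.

F(ω) = \frac{\pi \left(4 - 7 \left|{\omega}\right|\right) e^{- \frac{7 \left|{\omega}\right|}{4}}}{7}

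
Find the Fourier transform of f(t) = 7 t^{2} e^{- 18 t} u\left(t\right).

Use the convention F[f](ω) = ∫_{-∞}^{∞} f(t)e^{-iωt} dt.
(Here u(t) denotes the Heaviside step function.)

F(ω) = \frac{14}{\left(i \omega + 18\right)^{3}}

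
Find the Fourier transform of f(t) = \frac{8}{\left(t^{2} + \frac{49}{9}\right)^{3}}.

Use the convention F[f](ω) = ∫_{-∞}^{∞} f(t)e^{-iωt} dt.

F(ω) = \frac{27 \pi \left(49 \omega^{2} + 63 \left|{\omega}\right| + 27\right) e^{- \frac{7 \left|{\omega}\right|}{3}}}{16807}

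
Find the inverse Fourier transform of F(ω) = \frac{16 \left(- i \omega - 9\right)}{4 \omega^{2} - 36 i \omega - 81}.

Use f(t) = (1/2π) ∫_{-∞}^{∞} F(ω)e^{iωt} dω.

f(t) = 4 \left(\frac{9 t}{2} + 1\right) e^{- \frac{9 t}{2}} u\left(t\right)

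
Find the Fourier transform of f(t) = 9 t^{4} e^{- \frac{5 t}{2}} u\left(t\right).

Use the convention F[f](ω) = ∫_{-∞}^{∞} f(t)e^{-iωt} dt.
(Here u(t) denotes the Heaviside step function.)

F(ω) = \frac{6912}{\left(2 i \omega + 5\right)^{5}}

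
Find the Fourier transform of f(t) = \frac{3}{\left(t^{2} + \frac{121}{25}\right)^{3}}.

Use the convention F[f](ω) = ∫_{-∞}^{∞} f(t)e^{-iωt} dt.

F(ω) = \frac{375 \pi \left(121 \omega^{2} + 165 \left|{\omega}\right| + 75\right) e^{- \frac{11 \left|{\omega}\right|}{5}}}{1288408}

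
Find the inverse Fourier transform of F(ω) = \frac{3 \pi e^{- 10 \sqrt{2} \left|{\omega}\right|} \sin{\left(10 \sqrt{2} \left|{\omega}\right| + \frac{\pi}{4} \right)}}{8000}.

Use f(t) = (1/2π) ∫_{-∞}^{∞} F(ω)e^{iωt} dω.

f(t) = \frac{3}{t^{4} + 160000}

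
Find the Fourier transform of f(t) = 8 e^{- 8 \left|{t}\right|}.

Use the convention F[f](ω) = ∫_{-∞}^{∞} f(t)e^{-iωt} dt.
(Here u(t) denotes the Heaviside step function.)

F(ω) = \frac{128}{\omega^{2} + 64}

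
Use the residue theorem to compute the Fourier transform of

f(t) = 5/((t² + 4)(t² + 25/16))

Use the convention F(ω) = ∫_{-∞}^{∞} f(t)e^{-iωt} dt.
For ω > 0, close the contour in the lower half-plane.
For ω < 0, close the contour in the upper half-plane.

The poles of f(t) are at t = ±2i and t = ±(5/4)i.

Let g(z) = f(z)e^{-iωz}; for large |z| the factor e^{-iωz} decays in the lower half-plane when ω > 0 and in the upper half-plane when ω < 0.

Case ω > 0 (lower half-plane, clockwise contour ⇒ F(ω) = -2πi·ΣRes):
  Res_{z = - 2 i} g(z) = - \frac{20 i e^{- 2 \omega}}{39}
  Res_{z = - \frac{5 i}{4}} g(z) = \frac{32 i e^{- \frac{5 \omega}{4}}}{39}
  F(ω) = -2πi·ΣRes = - \frac{40 \pi e^{- 2 \omega}}{39} + \frac{64 \pi e^{- \frac{5 \omega}{4}}}{39}

Case ω < 0 (upper half-plane, counterclockwise contour ⇒ F(ω) = +2πi·ΣRes):
  Res_{z = 2 i} g(z) = \frac{20 i e^{2 \omega}}{39}
  Res_{z = \frac{5 i}{4}} g(z) = - \frac{32 i e^{\frac{5 \omega}{4}}}{39}
  F(ω) = 2πi·ΣRes = \frac{8 \pi \left(8 e^{\frac{5 \omega}{4}} - 5 e^{2 \omega}\right)}{39}

Both cases combine into a single formula in |ω|:

F(ω) = - \frac{40 \pi e^{- 2 \left|{\omega}\right|}}{39} + \frac{64 \pi e^{- \frac{5 \left|{\omega}\right|}{4}}}{39}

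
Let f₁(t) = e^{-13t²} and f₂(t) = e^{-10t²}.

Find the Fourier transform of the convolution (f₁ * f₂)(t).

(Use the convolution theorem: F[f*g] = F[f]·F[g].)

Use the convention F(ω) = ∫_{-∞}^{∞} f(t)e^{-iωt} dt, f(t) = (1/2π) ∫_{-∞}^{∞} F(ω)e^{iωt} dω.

F[f₁*f₂](ω) = \frac{\sqrt{130} \pi e^{- \frac{23 \omega^{2}}{520}}}{130}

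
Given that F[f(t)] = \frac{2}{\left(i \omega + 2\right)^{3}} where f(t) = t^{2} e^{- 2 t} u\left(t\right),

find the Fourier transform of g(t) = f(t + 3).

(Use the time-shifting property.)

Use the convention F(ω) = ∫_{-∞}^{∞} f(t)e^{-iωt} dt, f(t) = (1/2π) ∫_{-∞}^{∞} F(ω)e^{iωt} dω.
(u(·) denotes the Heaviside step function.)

F[g](ω) = \frac{2 e^{3 i \omega}}{\left(i \omega + 2\right)^{3}}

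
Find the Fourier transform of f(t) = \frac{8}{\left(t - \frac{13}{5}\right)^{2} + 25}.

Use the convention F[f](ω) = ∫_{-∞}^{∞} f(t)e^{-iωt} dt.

F(ω) = \frac{8 \pi e^{- \frac{13 i \omega}{5} - 5 \left|{\omega}\right|}}{5}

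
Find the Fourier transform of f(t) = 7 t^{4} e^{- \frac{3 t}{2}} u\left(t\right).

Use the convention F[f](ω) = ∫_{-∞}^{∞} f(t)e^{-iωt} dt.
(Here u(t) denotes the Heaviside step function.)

F(ω) = \frac{5376}{\left(2 i \omega + 3\right)^{5}}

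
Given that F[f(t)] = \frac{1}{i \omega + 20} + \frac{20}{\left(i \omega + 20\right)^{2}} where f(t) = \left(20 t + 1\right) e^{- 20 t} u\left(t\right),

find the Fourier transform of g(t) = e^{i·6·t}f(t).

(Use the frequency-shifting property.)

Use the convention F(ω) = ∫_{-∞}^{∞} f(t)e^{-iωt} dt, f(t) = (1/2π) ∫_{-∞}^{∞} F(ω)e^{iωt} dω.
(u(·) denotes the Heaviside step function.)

F[g](ω) = \frac{20 i \left(\omega - 6\right) + \left(i \left(\omega - 6\right) + 20\right)^{2} + 400}{\left(i \left(\omega - 6\right) + 20\right)^{3}}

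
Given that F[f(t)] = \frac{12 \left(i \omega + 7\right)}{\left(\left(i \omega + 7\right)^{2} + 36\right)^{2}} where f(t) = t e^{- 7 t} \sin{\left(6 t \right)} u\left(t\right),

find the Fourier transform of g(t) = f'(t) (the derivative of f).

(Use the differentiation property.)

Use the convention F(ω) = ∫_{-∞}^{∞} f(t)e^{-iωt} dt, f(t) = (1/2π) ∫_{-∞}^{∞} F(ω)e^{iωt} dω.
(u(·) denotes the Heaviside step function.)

F[g](ω) = \frac{12 i \omega \left(i \omega + 7\right)}{\left(\left(i \omega + 7\right)^{2} + 36\right)^{2}}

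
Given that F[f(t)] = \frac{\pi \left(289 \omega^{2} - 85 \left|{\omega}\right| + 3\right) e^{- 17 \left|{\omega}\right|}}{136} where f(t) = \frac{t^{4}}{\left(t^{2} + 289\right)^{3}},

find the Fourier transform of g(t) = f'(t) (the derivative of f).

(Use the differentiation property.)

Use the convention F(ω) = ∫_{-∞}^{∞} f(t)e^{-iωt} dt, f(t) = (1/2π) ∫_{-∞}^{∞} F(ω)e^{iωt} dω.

F[g](ω) = \frac{i \pi \omega \left(289 \omega^{2} - 85 \left|{\omega}\right| + 3\right) e^{- 17 \left|{\omega}\right|}}{136}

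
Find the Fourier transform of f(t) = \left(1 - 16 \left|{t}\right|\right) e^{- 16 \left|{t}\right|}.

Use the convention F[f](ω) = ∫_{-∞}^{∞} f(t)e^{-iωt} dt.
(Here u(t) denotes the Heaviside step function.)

F(ω) = \frac{64 \omega^{2}}{\left(\omega^{2} + 256\right)^{2}}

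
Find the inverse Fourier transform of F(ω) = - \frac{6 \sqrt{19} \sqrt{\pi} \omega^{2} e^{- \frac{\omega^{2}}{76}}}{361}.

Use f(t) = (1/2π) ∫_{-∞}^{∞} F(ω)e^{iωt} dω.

f(t) = 6 \left(76 t^{2} - 2\right) e^{- 19 t^{2}}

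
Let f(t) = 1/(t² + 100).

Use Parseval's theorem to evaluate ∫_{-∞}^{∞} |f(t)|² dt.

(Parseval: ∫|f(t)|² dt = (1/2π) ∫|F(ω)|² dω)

∫|f(t)|² dt = \frac{\pi}{2000}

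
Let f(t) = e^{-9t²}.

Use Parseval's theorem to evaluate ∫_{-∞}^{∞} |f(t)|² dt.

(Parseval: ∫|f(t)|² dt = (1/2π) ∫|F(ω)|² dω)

∫|f(t)|² dt = \frac{\sqrt{2} \sqrt{\pi}}{6}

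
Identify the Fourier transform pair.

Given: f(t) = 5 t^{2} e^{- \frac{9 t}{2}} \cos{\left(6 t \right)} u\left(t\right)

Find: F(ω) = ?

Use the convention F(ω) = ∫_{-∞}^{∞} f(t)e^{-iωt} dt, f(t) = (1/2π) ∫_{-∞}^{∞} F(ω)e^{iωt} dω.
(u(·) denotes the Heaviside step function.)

F(ω) = \frac{80 \left(- 864 i \omega + \left(2 i \omega + 9\right)^{3} - 3888\right)}{\left(\left(2 i \omega + 9\right)^{2} + 144\right)^{3}}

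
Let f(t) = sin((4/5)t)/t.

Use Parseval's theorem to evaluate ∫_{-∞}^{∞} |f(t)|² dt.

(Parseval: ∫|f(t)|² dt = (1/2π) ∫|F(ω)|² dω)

∫|f(t)|² dt = \frac{4 \pi}{5}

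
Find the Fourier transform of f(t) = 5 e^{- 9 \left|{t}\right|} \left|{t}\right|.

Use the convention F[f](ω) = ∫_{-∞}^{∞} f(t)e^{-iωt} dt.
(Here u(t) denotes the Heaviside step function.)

F(ω) = \frac{10 \left(81 - \omega^{2}\right)}{\left(\omega^{2} + 81\right)^{2}}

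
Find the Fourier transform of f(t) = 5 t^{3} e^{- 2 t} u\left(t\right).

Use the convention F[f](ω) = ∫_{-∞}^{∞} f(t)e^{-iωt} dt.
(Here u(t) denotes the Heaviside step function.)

F(ω) = \frac{30}{\left(i \omega + 2\right)^{4}}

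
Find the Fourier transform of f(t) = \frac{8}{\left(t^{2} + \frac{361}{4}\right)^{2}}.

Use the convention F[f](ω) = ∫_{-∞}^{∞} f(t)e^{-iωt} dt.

F(ω) = \frac{16 \pi \left(19 \left|{\omega}\right| + 2\right) e^{- \frac{19 \left|{\omega}\right|}{2}}}{6859}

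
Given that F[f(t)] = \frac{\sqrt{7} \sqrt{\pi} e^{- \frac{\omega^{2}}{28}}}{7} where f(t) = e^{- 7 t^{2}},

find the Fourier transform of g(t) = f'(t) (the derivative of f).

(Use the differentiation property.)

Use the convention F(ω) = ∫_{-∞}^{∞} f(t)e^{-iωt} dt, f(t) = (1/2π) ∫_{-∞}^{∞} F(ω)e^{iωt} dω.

F[g](ω) = \frac{\sqrt{7} i \sqrt{\pi} \omega e^{- \frac{\omega^{2}}{28}}}{7}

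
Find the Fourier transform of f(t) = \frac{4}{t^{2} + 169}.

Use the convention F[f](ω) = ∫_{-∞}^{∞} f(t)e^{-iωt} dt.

F(ω) = \frac{4 \pi e^{- 13 \left|{\omega}\right|}}{13}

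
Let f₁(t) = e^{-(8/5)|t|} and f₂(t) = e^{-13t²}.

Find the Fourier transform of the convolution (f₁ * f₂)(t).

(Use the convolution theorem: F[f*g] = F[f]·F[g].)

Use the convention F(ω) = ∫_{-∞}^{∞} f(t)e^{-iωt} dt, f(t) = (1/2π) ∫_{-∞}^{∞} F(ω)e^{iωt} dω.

F[f₁*f₂](ω) = \frac{80 \sqrt{13} \sqrt{\pi} e^{- \frac{\omega^{2}}{52}}}{13 \left(25 \omega^{2} + 64\right)}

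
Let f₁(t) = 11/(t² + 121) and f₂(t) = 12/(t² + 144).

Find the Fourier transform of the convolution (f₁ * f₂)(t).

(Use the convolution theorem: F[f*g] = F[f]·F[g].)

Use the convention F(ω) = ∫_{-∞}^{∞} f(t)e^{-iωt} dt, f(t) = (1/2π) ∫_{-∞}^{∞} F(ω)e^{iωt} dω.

F[f₁*f₂](ω) = \pi^{2} e^{- 23 \left|{\omega}\right|}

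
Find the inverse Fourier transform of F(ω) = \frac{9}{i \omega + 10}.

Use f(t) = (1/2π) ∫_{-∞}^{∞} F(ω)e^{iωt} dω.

f(t) = 9 e^{- 10 t} u\left(t\right)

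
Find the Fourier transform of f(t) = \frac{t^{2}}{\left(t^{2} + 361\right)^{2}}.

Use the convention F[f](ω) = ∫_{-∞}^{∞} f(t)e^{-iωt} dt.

F(ω) = \frac{\pi \left(1 - 19 \left|{\omega}\right|\right) e^{- 19 \left|{\omega}\right|}}{38}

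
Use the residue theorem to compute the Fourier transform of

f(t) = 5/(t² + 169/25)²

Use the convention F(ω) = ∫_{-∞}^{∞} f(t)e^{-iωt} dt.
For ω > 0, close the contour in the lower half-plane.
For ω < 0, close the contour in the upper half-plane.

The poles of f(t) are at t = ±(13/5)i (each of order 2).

Let g(z) = f(z)e^{-iωz}; for large |z| the factor e^{-iωz} decays in the lower half-plane when ω > 0 and in the upper half-plane when ω < 0.

Case ω > 0 (lower half-plane, clockwise contour ⇒ F(ω) = -2πi·ΣRes):
  Res_{z = - \frac{13 i}{5}} g(z) = \frac{125 i \left(13 \omega + 5\right) e^{- \frac{13 \omega}{5}}}{8788} (pole of order 2)
  F(ω) = -2πi·ΣRes = \frac{125 \pi \left(13 \omega + 5\right) e^{- \frac{13 \omega}{5}}}{4394}

Case ω < 0 (upper half-plane, counterclockwise contour ⇒ F(ω) = +2πi·ΣRes):
  Res_{z = \frac{13 i}{5}} g(z) = \frac{125 i \left(13 \omega - 5\right) e^{\frac{13 \omega}{5}}}{8788} (pole of order 2)
  F(ω) = 2πi·ΣRes = \frac{125 \pi \left(5 - 13 \omega\right) e^{\frac{13 \omega}{5}}}{4394}

Both cases combine into a single formula in |ω|:

F(ω) = \frac{125 \pi \left(13 \left|{\omega}\right| + 5\right) e^{- \frac{13 \left|{\omega}\right|}{5}}}{4394}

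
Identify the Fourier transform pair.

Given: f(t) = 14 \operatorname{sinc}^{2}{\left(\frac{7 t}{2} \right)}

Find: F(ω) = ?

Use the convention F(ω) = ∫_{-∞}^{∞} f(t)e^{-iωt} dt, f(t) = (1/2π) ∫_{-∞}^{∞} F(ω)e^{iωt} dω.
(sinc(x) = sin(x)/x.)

F(ω) = \begin{cases} \frac{4 \pi \left(7 - \left|{\omega}\right|\right)}{7} & \text{for}\: \omega > -7 \wedge \omega < 7 \\0 & \text{otherwise} \end{cases}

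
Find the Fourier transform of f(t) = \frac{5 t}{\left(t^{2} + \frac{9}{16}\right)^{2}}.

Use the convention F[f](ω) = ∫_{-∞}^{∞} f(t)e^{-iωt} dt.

F(ω) = - \frac{10 i \pi \omega e^{- \frac{3 \left|{\omega}\right|}{4}}}{3}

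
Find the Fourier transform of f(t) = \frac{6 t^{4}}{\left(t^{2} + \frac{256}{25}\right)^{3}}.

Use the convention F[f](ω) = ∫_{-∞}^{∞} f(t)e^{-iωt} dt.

F(ω) = \frac{3 \pi \left(256 \omega^{2} - 400 \left|{\omega}\right| + 75\right) e^{- \frac{16 \left|{\omega}\right|}{5}}}{320}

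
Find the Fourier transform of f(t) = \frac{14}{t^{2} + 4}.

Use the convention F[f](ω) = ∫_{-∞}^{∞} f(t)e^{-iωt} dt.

F(ω) = 7 \pi e^{- 2 \left|{\omega}\right|}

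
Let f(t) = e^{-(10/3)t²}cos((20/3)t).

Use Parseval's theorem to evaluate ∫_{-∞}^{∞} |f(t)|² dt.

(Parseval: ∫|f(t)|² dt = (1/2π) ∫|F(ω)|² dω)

∫|f(t)|² dt = \frac{\sqrt{15} \sqrt{\pi} \left(1 + e^{\frac{20}{3}}\right)}{20 e^{\frac{20}{3}}}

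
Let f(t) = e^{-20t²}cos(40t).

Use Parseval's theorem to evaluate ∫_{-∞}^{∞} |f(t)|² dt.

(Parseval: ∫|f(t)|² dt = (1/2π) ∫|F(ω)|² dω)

∫|f(t)|² dt = \frac{\sqrt{10} \sqrt{\pi} \left(1 + e^{40}\right)}{40 e^{40}}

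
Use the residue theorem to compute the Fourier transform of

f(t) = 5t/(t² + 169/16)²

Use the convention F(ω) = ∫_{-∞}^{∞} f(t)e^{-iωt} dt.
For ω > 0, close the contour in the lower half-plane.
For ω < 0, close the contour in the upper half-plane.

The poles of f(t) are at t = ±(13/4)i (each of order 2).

Let g(z) = f(z)e^{-iωz}; for large |z| the factor e^{-iωz} decays in the lower half-plane when ω > 0 and in the upper half-plane when ω < 0.

Case ω > 0 (lower half-plane, clockwise contour ⇒ F(ω) = -2πi·ΣRes):
  Res_{z = - \frac{13 i}{4}} g(z) = \frac{5 \omega e^{- \frac{13 \omega}{4}}}{13} (pole of order 2)
  F(ω) = -2πi·ΣRes = - \frac{10 i \pi \omega e^{- \frac{13 \omega}{4}}}{13}

Case ω < 0 (upper half-plane, counterclockwise contour ⇒ F(ω) = +2πi·ΣRes):
  Res_{z = \frac{13 i}{4}} g(z) = - \frac{5 \omega e^{\frac{13 \omega}{4}}}{13} (pole of order 2)
  F(ω) = 2πi·ΣRes = - \frac{10 i \pi \omega e^{\frac{13 \omega}{4}}}{13}

Both cases combine into a single formula in |ω|:

F(ω) = - \frac{10 i \pi \omega e^{- \frac{13 \left|{\omega}\right|}{4}}}{13}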